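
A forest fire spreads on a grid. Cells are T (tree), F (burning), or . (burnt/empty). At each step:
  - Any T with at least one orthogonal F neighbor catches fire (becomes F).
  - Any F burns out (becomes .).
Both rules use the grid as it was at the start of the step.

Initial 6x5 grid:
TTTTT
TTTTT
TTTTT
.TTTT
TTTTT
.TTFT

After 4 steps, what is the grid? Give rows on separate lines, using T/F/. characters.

Step 1: 3 trees catch fire, 1 burn out
  TTTTT
  TTTTT
  TTTTT
  .TTTT
  TTTFT
  .TF.F
Step 2: 4 trees catch fire, 3 burn out
  TTTTT
  TTTTT
  TTTTT
  .TTFT
  TTF.F
  .F...
Step 3: 4 trees catch fire, 4 burn out
  TTTTT
  TTTTT
  TTTFT
  .TF.F
  TF...
  .....
Step 4: 5 trees catch fire, 4 burn out
  TTTTT
  TTTFT
  TTF.F
  .F...
  F....
  .....

TTTTT
TTTFT
TTF.F
.F...
F....
.....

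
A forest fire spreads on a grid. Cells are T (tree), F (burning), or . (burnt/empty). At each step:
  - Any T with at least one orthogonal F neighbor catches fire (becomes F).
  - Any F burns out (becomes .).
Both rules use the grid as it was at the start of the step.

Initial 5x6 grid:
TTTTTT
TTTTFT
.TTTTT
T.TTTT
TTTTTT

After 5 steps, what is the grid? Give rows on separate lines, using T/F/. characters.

Step 1: 4 trees catch fire, 1 burn out
  TTTTFT
  TTTF.F
  .TTTFT
  T.TTTT
  TTTTTT
Step 2: 6 trees catch fire, 4 burn out
  TTTF.F
  TTF...
  .TTF.F
  T.TTFT
  TTTTTT
Step 3: 6 trees catch fire, 6 burn out
  TTF...
  TF....
  .TF...
  T.TF.F
  TTTTFT
Step 4: 6 trees catch fire, 6 burn out
  TF....
  F.....
  .F....
  T.F...
  TTTF.F
Step 5: 2 trees catch fire, 6 burn out
  F.....
  ......
  ......
  T.....
  TTF...

F.....
......
......
T.....
TTF...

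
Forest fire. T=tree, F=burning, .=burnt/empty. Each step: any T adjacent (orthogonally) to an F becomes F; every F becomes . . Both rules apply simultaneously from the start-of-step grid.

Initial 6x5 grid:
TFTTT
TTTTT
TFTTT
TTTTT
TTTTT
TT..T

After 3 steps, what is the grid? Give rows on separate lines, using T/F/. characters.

Step 1: 6 trees catch fire, 2 burn out
  F.FTT
  TFTTT
  F.FTT
  TFTTT
  TTTTT
  TT..T
Step 2: 7 trees catch fire, 6 burn out
  ...FT
  F.FTT
  ...FT
  F.FTT
  TFTTT
  TT..T
Step 3: 7 trees catch fire, 7 burn out
  ....F
  ...FT
  ....F
  ...FT
  F.FTT
  TF..T

....F
...FT
....F
...FT
F.FTT
TF..T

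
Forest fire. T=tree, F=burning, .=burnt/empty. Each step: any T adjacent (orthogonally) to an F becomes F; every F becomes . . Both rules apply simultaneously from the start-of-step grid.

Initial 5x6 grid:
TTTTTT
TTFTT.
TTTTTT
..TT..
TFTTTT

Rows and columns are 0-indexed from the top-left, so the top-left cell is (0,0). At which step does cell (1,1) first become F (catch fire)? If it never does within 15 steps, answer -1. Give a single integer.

Step 1: cell (1,1)='F' (+6 fires, +2 burnt)
  -> target ignites at step 1
Step 2: cell (1,1)='.' (+8 fires, +6 burnt)
Step 3: cell (1,1)='.' (+6 fires, +8 burnt)
Step 4: cell (1,1)='.' (+3 fires, +6 burnt)
Step 5: cell (1,1)='.' (+0 fires, +3 burnt)
  fire out at step 5

1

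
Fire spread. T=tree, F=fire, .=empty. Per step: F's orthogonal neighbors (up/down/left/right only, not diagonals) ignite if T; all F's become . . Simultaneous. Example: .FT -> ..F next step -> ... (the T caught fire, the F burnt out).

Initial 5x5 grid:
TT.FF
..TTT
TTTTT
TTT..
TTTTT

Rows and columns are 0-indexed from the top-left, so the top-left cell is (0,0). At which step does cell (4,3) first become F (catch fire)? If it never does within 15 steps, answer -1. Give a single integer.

Step 1: cell (4,3)='T' (+2 fires, +2 burnt)
Step 2: cell (4,3)='T' (+3 fires, +2 burnt)
Step 3: cell (4,3)='T' (+1 fires, +3 burnt)
Step 4: cell (4,3)='T' (+2 fires, +1 burnt)
Step 5: cell (4,3)='T' (+3 fires, +2 burnt)
Step 6: cell (4,3)='F' (+3 fires, +3 burnt)
  -> target ignites at step 6
Step 7: cell (4,3)='.' (+2 fires, +3 burnt)
Step 8: cell (4,3)='.' (+0 fires, +2 burnt)
  fire out at step 8

6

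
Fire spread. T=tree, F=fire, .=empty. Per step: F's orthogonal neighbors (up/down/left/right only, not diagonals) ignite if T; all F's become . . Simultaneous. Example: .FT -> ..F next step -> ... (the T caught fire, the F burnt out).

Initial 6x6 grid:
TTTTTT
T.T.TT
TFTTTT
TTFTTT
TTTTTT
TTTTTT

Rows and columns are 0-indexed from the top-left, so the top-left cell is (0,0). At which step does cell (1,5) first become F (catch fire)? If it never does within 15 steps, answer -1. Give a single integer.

Step 1: cell (1,5)='T' (+5 fires, +2 burnt)
Step 2: cell (1,5)='T' (+8 fires, +5 burnt)
Step 3: cell (1,5)='T' (+8 fires, +8 burnt)
Step 4: cell (1,5)='T' (+7 fires, +8 burnt)
Step 5: cell (1,5)='F' (+3 fires, +7 burnt)
  -> target ignites at step 5
Step 6: cell (1,5)='.' (+1 fires, +3 burnt)
Step 7: cell (1,5)='.' (+0 fires, +1 burnt)
  fire out at step 7

5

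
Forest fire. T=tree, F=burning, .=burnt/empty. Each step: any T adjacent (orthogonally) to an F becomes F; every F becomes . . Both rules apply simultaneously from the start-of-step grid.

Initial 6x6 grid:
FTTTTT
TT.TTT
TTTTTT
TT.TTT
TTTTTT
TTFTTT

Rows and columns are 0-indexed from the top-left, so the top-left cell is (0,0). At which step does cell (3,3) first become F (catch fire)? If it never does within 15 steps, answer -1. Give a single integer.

Step 1: cell (3,3)='T' (+5 fires, +2 burnt)
Step 2: cell (3,3)='T' (+7 fires, +5 burnt)
Step 3: cell (3,3)='F' (+8 fires, +7 burnt)
  -> target ignites at step 3
Step 4: cell (3,3)='.' (+6 fires, +8 burnt)
Step 5: cell (3,3)='.' (+4 fires, +6 burnt)
Step 6: cell (3,3)='.' (+2 fires, +4 burnt)
Step 7: cell (3,3)='.' (+0 fires, +2 burnt)
  fire out at step 7

3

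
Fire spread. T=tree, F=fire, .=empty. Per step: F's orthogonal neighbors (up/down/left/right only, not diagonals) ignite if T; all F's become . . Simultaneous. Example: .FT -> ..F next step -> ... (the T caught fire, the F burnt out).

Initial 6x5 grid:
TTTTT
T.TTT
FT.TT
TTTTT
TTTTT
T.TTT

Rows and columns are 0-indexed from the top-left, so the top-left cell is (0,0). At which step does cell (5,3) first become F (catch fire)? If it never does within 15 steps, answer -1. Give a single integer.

Step 1: cell (5,3)='T' (+3 fires, +1 burnt)
Step 2: cell (5,3)='T' (+3 fires, +3 burnt)
Step 3: cell (5,3)='T' (+4 fires, +3 burnt)
Step 4: cell (5,3)='T' (+3 fires, +4 burnt)
Step 5: cell (5,3)='T' (+6 fires, +3 burnt)
Step 6: cell (5,3)='F' (+5 fires, +6 burnt)
  -> target ignites at step 6
Step 7: cell (5,3)='.' (+2 fires, +5 burnt)
Step 8: cell (5,3)='.' (+0 fires, +2 burnt)
  fire out at step 8

6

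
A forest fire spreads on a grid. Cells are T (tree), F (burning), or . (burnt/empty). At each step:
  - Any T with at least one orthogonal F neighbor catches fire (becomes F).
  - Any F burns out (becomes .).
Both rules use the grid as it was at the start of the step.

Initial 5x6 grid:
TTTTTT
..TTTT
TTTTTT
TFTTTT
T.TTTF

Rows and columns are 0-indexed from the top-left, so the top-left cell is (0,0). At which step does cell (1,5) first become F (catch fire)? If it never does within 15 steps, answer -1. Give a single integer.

Step 1: cell (1,5)='T' (+5 fires, +2 burnt)
Step 2: cell (1,5)='T' (+8 fires, +5 burnt)
Step 3: cell (1,5)='F' (+4 fires, +8 burnt)
  -> target ignites at step 3
Step 4: cell (1,5)='.' (+4 fires, +4 burnt)
Step 5: cell (1,5)='.' (+3 fires, +4 burnt)
Step 6: cell (1,5)='.' (+1 fires, +3 burnt)
Step 7: cell (1,5)='.' (+0 fires, +1 burnt)
  fire out at step 7

3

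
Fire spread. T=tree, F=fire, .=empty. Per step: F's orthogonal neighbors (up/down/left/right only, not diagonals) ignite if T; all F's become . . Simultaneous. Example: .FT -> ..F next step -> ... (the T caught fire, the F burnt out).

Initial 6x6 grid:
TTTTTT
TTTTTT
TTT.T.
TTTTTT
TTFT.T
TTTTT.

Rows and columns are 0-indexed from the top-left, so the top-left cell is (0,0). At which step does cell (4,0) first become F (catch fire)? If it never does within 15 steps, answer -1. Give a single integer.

Step 1: cell (4,0)='T' (+4 fires, +1 burnt)
Step 2: cell (4,0)='F' (+6 fires, +4 burnt)
  -> target ignites at step 2
Step 3: cell (4,0)='.' (+6 fires, +6 burnt)
Step 4: cell (4,0)='.' (+6 fires, +6 burnt)
Step 5: cell (4,0)='.' (+5 fires, +6 burnt)
Step 6: cell (4,0)='.' (+3 fires, +5 burnt)
Step 7: cell (4,0)='.' (+1 fires, +3 burnt)
Step 8: cell (4,0)='.' (+0 fires, +1 burnt)
  fire out at step 8

2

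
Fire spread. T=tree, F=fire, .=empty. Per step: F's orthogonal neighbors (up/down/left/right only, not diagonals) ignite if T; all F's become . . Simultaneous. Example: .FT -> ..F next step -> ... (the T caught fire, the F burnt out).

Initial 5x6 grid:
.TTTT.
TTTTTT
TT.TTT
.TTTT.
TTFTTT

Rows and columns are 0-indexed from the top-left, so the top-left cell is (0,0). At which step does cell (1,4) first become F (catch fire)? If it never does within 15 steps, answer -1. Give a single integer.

Step 1: cell (1,4)='T' (+3 fires, +1 burnt)
Step 2: cell (1,4)='T' (+4 fires, +3 burnt)
Step 3: cell (1,4)='T' (+4 fires, +4 burnt)
Step 4: cell (1,4)='T' (+4 fires, +4 burnt)
Step 5: cell (1,4)='F' (+6 fires, +4 burnt)
  -> target ignites at step 5
Step 6: cell (1,4)='.' (+3 fires, +6 burnt)
Step 7: cell (1,4)='.' (+0 fires, +3 burnt)
  fire out at step 7

5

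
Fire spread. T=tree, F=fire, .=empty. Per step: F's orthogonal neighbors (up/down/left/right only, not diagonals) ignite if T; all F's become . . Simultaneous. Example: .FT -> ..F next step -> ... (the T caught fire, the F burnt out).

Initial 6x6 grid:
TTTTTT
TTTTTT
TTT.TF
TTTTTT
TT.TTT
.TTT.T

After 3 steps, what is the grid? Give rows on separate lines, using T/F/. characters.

Step 1: 3 trees catch fire, 1 burn out
  TTTTTT
  TTTTTF
  TTT.F.
  TTTTTF
  TT.TTT
  .TTT.T
Step 2: 4 trees catch fire, 3 burn out
  TTTTTF
  TTTTF.
  TTT...
  TTTTF.
  TT.TTF
  .TTT.T
Step 3: 5 trees catch fire, 4 burn out
  TTTTF.
  TTTF..
  TTT...
  TTTF..
  TT.TF.
  .TTT.F

TTTTF.
TTTF..
TTT...
TTTF..
TT.TF.
.TTT.F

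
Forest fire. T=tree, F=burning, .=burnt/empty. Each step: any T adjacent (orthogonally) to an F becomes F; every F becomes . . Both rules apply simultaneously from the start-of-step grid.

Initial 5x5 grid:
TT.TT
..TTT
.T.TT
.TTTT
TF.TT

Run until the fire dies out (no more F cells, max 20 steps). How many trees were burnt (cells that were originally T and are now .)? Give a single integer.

Step 1: +2 fires, +1 burnt (F count now 2)
Step 2: +2 fires, +2 burnt (F count now 2)
Step 3: +1 fires, +2 burnt (F count now 1)
Step 4: +3 fires, +1 burnt (F count now 3)
Step 5: +3 fires, +3 burnt (F count now 3)
Step 6: +3 fires, +3 burnt (F count now 3)
Step 7: +1 fires, +3 burnt (F count now 1)
Step 8: +0 fires, +1 burnt (F count now 0)
Fire out after step 8
Initially T: 17, now '.': 23
Total burnt (originally-T cells now '.'): 15

Answer: 15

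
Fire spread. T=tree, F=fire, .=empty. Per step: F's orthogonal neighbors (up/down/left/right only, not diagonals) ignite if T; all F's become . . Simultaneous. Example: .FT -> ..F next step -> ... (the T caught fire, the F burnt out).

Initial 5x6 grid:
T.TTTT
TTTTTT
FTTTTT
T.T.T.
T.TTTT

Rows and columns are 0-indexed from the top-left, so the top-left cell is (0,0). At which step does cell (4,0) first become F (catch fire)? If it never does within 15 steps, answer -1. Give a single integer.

Step 1: cell (4,0)='T' (+3 fires, +1 burnt)
Step 2: cell (4,0)='F' (+4 fires, +3 burnt)
  -> target ignites at step 2
Step 3: cell (4,0)='.' (+3 fires, +4 burnt)
Step 4: cell (4,0)='.' (+4 fires, +3 burnt)
Step 5: cell (4,0)='.' (+5 fires, +4 burnt)
Step 6: cell (4,0)='.' (+3 fires, +5 burnt)
Step 7: cell (4,0)='.' (+2 fires, +3 burnt)
Step 8: cell (4,0)='.' (+0 fires, +2 burnt)
  fire out at step 8

2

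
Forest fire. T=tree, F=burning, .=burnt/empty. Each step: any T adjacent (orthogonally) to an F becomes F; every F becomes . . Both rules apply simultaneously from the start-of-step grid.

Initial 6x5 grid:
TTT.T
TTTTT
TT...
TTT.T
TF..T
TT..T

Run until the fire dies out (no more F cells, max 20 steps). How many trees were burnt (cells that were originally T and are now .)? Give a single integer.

Step 1: +3 fires, +1 burnt (F count now 3)
Step 2: +4 fires, +3 burnt (F count now 4)
Step 3: +2 fires, +4 burnt (F count now 2)
Step 4: +3 fires, +2 burnt (F count now 3)
Step 5: +3 fires, +3 burnt (F count now 3)
Step 6: +1 fires, +3 burnt (F count now 1)
Step 7: +1 fires, +1 burnt (F count now 1)
Step 8: +0 fires, +1 burnt (F count now 0)
Fire out after step 8
Initially T: 20, now '.': 27
Total burnt (originally-T cells now '.'): 17

Answer: 17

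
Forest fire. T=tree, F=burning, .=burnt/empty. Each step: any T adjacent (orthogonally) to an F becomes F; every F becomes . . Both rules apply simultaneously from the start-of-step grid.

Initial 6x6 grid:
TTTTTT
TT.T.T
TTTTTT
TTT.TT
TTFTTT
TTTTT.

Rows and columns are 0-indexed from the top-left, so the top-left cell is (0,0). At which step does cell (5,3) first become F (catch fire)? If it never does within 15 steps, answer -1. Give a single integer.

Step 1: cell (5,3)='T' (+4 fires, +1 burnt)
Step 2: cell (5,3)='F' (+6 fires, +4 burnt)
  -> target ignites at step 2
Step 3: cell (5,3)='.' (+7 fires, +6 burnt)
Step 4: cell (5,3)='.' (+5 fires, +7 burnt)
Step 5: cell (5,3)='.' (+4 fires, +5 burnt)
Step 6: cell (5,3)='.' (+4 fires, +4 burnt)
Step 7: cell (5,3)='.' (+1 fires, +4 burnt)
Step 8: cell (5,3)='.' (+0 fires, +1 burnt)
  fire out at step 8

2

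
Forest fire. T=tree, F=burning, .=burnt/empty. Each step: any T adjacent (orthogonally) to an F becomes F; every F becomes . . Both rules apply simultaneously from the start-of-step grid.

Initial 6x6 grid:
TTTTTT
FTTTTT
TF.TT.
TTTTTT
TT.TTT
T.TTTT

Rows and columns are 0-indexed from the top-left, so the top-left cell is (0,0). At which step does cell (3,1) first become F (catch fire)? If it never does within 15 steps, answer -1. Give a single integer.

Step 1: cell (3,1)='F' (+4 fires, +2 burnt)
  -> target ignites at step 1
Step 2: cell (3,1)='.' (+5 fires, +4 burnt)
Step 3: cell (3,1)='.' (+4 fires, +5 burnt)
Step 4: cell (3,1)='.' (+6 fires, +4 burnt)
Step 5: cell (3,1)='.' (+6 fires, +6 burnt)
Step 6: cell (3,1)='.' (+4 fires, +6 burnt)
Step 7: cell (3,1)='.' (+1 fires, +4 burnt)
Step 8: cell (3,1)='.' (+0 fires, +1 burnt)
  fire out at step 8

1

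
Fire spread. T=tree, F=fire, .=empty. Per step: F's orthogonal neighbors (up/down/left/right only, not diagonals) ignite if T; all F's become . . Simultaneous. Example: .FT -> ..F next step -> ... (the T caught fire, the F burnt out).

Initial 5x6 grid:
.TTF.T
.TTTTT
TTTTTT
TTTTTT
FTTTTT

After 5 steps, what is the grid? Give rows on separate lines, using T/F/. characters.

Step 1: 4 trees catch fire, 2 burn out
  .TF..T
  .TTFTT
  TTTTTT
  FTTTTT
  .FTTTT
Step 2: 7 trees catch fire, 4 burn out
  .F...T
  .TF.FT
  FTTFTT
  .FTTTT
  ..FTTT
Step 3: 8 trees catch fire, 7 burn out
  .....T
  .F...F
  .FF.FT
  ..FFTT
  ...FTT
Step 4: 4 trees catch fire, 8 burn out
  .....F
  ......
  .....F
  ....FT
  ....FT
Step 5: 2 trees catch fire, 4 burn out
  ......
  ......
  ......
  .....F
  .....F

......
......
......
.....F
.....F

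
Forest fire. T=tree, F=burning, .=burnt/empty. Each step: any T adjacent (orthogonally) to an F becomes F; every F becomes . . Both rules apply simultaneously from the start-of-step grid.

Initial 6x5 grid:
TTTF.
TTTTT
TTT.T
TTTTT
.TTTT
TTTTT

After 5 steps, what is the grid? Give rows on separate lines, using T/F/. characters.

Step 1: 2 trees catch fire, 1 burn out
  TTF..
  TTTFT
  TTT.T
  TTTTT
  .TTTT
  TTTTT
Step 2: 3 trees catch fire, 2 burn out
  TF...
  TTF.F
  TTT.T
  TTTTT
  .TTTT
  TTTTT
Step 3: 4 trees catch fire, 3 burn out
  F....
  TF...
  TTF.F
  TTTTT
  .TTTT
  TTTTT
Step 4: 4 trees catch fire, 4 burn out
  .....
  F....
  TF...
  TTFTF
  .TTTT
  TTTTT
Step 5: 5 trees catch fire, 4 burn out
  .....
  .....
  F....
  TF.F.
  .TFTF
  TTTTT

.....
.....
F....
TF.F.
.TFTF
TTTTT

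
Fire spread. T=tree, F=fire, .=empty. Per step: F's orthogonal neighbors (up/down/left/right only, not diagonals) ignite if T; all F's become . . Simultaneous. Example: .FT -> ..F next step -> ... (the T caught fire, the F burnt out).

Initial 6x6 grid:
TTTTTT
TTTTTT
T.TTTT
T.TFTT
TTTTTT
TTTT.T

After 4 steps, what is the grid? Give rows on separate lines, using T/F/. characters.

Step 1: 4 trees catch fire, 1 burn out
  TTTTTT
  TTTTTT
  T.TFTT
  T.F.FT
  TTTFTT
  TTTT.T
Step 2: 7 trees catch fire, 4 burn out
  TTTTTT
  TTTFTT
  T.F.FT
  T....F
  TTF.FT
  TTTF.T
Step 3: 7 trees catch fire, 7 burn out
  TTTFTT
  TTF.FT
  T....F
  T.....
  TF...F
  TTF..T
Step 4: 7 trees catch fire, 7 burn out
  TTF.FT
  TF...F
  T.....
  T.....
  F.....
  TF...F

TTF.FT
TF...F
T.....
T.....
F.....
TF...F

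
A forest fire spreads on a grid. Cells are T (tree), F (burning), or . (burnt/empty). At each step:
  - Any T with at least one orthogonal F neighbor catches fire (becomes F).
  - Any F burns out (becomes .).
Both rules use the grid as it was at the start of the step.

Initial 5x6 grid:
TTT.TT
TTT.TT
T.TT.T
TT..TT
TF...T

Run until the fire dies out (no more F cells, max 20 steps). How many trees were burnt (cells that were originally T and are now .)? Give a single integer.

Step 1: +2 fires, +1 burnt (F count now 2)
Step 2: +1 fires, +2 burnt (F count now 1)
Step 3: +1 fires, +1 burnt (F count now 1)
Step 4: +1 fires, +1 burnt (F count now 1)
Step 5: +2 fires, +1 burnt (F count now 2)
Step 6: +2 fires, +2 burnt (F count now 2)
Step 7: +2 fires, +2 burnt (F count now 2)
Step 8: +1 fires, +2 burnt (F count now 1)
Step 9: +0 fires, +1 burnt (F count now 0)
Fire out after step 9
Initially T: 20, now '.': 22
Total burnt (originally-T cells now '.'): 12

Answer: 12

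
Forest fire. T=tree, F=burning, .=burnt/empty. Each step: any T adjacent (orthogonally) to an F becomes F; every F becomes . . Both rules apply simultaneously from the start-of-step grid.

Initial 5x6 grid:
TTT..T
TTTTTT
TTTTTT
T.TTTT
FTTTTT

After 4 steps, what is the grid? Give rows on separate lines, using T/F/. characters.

Step 1: 2 trees catch fire, 1 burn out
  TTT..T
  TTTTTT
  TTTTTT
  F.TTTT
  .FTTTT
Step 2: 2 trees catch fire, 2 burn out
  TTT..T
  TTTTTT
  FTTTTT
  ..TTTT
  ..FTTT
Step 3: 4 trees catch fire, 2 burn out
  TTT..T
  FTTTTT
  .FTTTT
  ..FTTT
  ...FTT
Step 4: 5 trees catch fire, 4 burn out
  FTT..T
  .FTTTT
  ..FTTT
  ...FTT
  ....FT

FTT..T
.FTTTT
..FTTT
...FTT
....FT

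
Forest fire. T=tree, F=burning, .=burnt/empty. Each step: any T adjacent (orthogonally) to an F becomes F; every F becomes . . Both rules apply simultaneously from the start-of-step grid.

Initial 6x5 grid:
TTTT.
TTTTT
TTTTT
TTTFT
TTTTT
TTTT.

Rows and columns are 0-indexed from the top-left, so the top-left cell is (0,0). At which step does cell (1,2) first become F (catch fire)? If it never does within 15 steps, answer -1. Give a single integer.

Step 1: cell (1,2)='T' (+4 fires, +1 burnt)
Step 2: cell (1,2)='T' (+7 fires, +4 burnt)
Step 3: cell (1,2)='F' (+7 fires, +7 burnt)
  -> target ignites at step 3
Step 4: cell (1,2)='.' (+5 fires, +7 burnt)
Step 5: cell (1,2)='.' (+3 fires, +5 burnt)
Step 6: cell (1,2)='.' (+1 fires, +3 burnt)
Step 7: cell (1,2)='.' (+0 fires, +1 burnt)
  fire out at step 7

3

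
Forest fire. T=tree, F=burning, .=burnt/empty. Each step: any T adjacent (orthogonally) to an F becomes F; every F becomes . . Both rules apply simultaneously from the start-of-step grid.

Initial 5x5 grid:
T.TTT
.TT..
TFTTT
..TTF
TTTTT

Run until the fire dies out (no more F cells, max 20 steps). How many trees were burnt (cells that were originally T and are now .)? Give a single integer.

Answer: 16

Derivation:
Step 1: +6 fires, +2 burnt (F count now 6)
Step 2: +4 fires, +6 burnt (F count now 4)
Step 3: +2 fires, +4 burnt (F count now 2)
Step 4: +2 fires, +2 burnt (F count now 2)
Step 5: +2 fires, +2 burnt (F count now 2)
Step 6: +0 fires, +2 burnt (F count now 0)
Fire out after step 6
Initially T: 17, now '.': 24
Total burnt (originally-T cells now '.'): 16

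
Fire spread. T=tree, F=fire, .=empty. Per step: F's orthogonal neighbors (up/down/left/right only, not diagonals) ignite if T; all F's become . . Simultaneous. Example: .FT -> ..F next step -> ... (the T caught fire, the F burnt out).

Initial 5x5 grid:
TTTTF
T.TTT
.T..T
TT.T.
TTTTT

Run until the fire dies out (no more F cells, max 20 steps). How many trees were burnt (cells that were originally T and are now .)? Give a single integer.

Answer: 9

Derivation:
Step 1: +2 fires, +1 burnt (F count now 2)
Step 2: +3 fires, +2 burnt (F count now 3)
Step 3: +2 fires, +3 burnt (F count now 2)
Step 4: +1 fires, +2 burnt (F count now 1)
Step 5: +1 fires, +1 burnt (F count now 1)
Step 6: +0 fires, +1 burnt (F count now 0)
Fire out after step 6
Initially T: 18, now '.': 16
Total burnt (originally-T cells now '.'): 9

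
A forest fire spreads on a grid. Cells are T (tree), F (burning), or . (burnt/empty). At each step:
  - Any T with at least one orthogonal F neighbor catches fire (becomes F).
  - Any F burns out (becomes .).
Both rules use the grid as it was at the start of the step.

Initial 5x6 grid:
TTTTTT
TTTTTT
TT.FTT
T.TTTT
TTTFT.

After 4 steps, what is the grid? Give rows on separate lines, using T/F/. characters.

Step 1: 5 trees catch fire, 2 burn out
  TTTTTT
  TTTFTT
  TT..FT
  T.TFTT
  TTF.F.
Step 2: 7 trees catch fire, 5 burn out
  TTTFTT
  TTF.FT
  TT...F
  T.F.FT
  TF....
Step 3: 6 trees catch fire, 7 burn out
  TTF.FT
  TF...F
  TT....
  T....F
  F.....
Step 4: 5 trees catch fire, 6 burn out
  TF...F
  F.....
  TF....
  F.....
  ......

TF...F
F.....
TF....
F.....
......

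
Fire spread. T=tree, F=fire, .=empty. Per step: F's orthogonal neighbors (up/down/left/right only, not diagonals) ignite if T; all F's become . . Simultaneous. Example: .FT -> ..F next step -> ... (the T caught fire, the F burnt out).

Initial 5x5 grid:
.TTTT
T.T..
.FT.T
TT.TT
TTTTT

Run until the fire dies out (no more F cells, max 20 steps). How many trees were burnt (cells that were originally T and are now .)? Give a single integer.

Answer: 16

Derivation:
Step 1: +2 fires, +1 burnt (F count now 2)
Step 2: +3 fires, +2 burnt (F count now 3)
Step 3: +3 fires, +3 burnt (F count now 3)
Step 4: +3 fires, +3 burnt (F count now 3)
Step 5: +3 fires, +3 burnt (F count now 3)
Step 6: +1 fires, +3 burnt (F count now 1)
Step 7: +1 fires, +1 burnt (F count now 1)
Step 8: +0 fires, +1 burnt (F count now 0)
Fire out after step 8
Initially T: 17, now '.': 24
Total burnt (originally-T cells now '.'): 16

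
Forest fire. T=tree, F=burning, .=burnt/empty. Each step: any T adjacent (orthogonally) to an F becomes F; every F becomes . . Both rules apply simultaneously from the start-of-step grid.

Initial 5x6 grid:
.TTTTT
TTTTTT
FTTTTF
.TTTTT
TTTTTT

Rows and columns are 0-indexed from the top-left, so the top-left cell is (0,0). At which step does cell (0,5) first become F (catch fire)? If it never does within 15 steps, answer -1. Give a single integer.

Step 1: cell (0,5)='T' (+5 fires, +2 burnt)
Step 2: cell (0,5)='F' (+8 fires, +5 burnt)
  -> target ignites at step 2
Step 3: cell (0,5)='.' (+8 fires, +8 burnt)
Step 4: cell (0,5)='.' (+5 fires, +8 burnt)
Step 5: cell (0,5)='.' (+0 fires, +5 burnt)
  fire out at step 5

2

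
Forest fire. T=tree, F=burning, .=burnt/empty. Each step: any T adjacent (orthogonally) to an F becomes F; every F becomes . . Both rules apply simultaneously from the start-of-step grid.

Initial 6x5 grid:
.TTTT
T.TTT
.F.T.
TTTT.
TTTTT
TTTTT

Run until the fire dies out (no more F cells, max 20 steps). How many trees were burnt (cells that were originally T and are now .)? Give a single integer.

Step 1: +1 fires, +1 burnt (F count now 1)
Step 2: +3 fires, +1 burnt (F count now 3)
Step 3: +4 fires, +3 burnt (F count now 4)
Step 4: +4 fires, +4 burnt (F count now 4)
Step 5: +3 fires, +4 burnt (F count now 3)
Step 6: +4 fires, +3 burnt (F count now 4)
Step 7: +2 fires, +4 burnt (F count now 2)
Step 8: +1 fires, +2 burnt (F count now 1)
Step 9: +0 fires, +1 burnt (F count now 0)
Fire out after step 9
Initially T: 23, now '.': 29
Total burnt (originally-T cells now '.'): 22

Answer: 22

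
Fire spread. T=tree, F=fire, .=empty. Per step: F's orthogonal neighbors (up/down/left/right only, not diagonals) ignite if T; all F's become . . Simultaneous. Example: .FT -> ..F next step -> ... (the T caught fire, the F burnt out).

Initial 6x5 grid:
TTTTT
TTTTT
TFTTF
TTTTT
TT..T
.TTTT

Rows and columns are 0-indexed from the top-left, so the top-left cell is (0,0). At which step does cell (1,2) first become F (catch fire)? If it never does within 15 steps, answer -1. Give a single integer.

Step 1: cell (1,2)='T' (+7 fires, +2 burnt)
Step 2: cell (1,2)='F' (+10 fires, +7 burnt)
  -> target ignites at step 2
Step 3: cell (1,2)='.' (+6 fires, +10 burnt)
Step 4: cell (1,2)='.' (+2 fires, +6 burnt)
Step 5: cell (1,2)='.' (+0 fires, +2 burnt)
  fire out at step 5

2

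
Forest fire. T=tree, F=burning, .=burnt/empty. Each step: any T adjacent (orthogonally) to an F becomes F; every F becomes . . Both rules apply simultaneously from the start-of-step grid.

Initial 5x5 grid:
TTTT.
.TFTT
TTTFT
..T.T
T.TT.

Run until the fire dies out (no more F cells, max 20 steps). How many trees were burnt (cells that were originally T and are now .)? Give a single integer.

Step 1: +5 fires, +2 burnt (F count now 5)
Step 2: +6 fires, +5 burnt (F count now 6)
Step 3: +3 fires, +6 burnt (F count now 3)
Step 4: +1 fires, +3 burnt (F count now 1)
Step 5: +0 fires, +1 burnt (F count now 0)
Fire out after step 5
Initially T: 16, now '.': 24
Total burnt (originally-T cells now '.'): 15

Answer: 15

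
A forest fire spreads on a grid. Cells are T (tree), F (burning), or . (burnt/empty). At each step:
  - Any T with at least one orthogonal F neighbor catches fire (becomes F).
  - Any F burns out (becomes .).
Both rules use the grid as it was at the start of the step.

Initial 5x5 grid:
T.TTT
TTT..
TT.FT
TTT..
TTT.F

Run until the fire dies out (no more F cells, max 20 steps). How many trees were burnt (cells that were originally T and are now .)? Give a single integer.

Answer: 1

Derivation:
Step 1: +1 fires, +2 burnt (F count now 1)
Step 2: +0 fires, +1 burnt (F count now 0)
Fire out after step 2
Initially T: 16, now '.': 10
Total burnt (originally-T cells now '.'): 1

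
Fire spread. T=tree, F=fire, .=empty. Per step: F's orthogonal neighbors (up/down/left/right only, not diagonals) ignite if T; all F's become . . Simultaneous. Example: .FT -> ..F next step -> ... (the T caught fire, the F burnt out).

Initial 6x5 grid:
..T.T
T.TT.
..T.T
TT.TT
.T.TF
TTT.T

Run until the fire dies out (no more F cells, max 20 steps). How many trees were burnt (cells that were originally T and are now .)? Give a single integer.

Step 1: +3 fires, +1 burnt (F count now 3)
Step 2: +2 fires, +3 burnt (F count now 2)
Step 3: +0 fires, +2 burnt (F count now 0)
Fire out after step 3
Initially T: 17, now '.': 18
Total burnt (originally-T cells now '.'): 5

Answer: 5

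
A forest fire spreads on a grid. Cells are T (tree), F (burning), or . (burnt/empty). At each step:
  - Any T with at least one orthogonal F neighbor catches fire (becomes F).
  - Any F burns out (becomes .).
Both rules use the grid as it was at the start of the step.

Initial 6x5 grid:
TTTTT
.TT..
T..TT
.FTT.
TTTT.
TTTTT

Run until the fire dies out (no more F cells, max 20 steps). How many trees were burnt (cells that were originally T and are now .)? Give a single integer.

Answer: 13

Derivation:
Step 1: +2 fires, +1 burnt (F count now 2)
Step 2: +4 fires, +2 burnt (F count now 4)
Step 3: +4 fires, +4 burnt (F count now 4)
Step 4: +2 fires, +4 burnt (F count now 2)
Step 5: +1 fires, +2 burnt (F count now 1)
Step 6: +0 fires, +1 burnt (F count now 0)
Fire out after step 6
Initially T: 21, now '.': 22
Total burnt (originally-T cells now '.'): 13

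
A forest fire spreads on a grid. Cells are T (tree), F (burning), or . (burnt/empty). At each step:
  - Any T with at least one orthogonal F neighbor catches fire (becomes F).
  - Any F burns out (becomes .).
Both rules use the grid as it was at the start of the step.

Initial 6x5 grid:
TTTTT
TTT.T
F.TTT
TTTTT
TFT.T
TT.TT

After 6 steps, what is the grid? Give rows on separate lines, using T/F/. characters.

Step 1: 6 trees catch fire, 2 burn out
  TTTTT
  FTT.T
  ..TTT
  FFTTT
  F.F.T
  TF.TT
Step 2: 4 trees catch fire, 6 burn out
  FTTTT
  .FT.T
  ..TTT
  ..FTT
  ....T
  F..TT
Step 3: 4 trees catch fire, 4 burn out
  .FTTT
  ..F.T
  ..FTT
  ...FT
  ....T
  ...TT
Step 4: 3 trees catch fire, 4 burn out
  ..FTT
  ....T
  ...FT
  ....F
  ....T
  ...TT
Step 5: 3 trees catch fire, 3 burn out
  ...FT
  ....T
  ....F
  .....
  ....F
  ...TT
Step 6: 3 trees catch fire, 3 burn out
  ....F
  ....F
  .....
  .....
  .....
  ...TF

....F
....F
.....
.....
.....
...TF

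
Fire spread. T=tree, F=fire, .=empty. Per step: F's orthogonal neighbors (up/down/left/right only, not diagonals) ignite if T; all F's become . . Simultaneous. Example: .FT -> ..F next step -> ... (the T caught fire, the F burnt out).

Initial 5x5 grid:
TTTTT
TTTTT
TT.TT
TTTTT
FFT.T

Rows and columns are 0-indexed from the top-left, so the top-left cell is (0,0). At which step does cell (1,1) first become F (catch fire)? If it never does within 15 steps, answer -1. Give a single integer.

Step 1: cell (1,1)='T' (+3 fires, +2 burnt)
Step 2: cell (1,1)='T' (+3 fires, +3 burnt)
Step 3: cell (1,1)='F' (+3 fires, +3 burnt)
  -> target ignites at step 3
Step 4: cell (1,1)='.' (+5 fires, +3 burnt)
Step 5: cell (1,1)='.' (+4 fires, +5 burnt)
Step 6: cell (1,1)='.' (+2 fires, +4 burnt)
Step 7: cell (1,1)='.' (+1 fires, +2 burnt)
Step 8: cell (1,1)='.' (+0 fires, +1 burnt)
  fire out at step 8

3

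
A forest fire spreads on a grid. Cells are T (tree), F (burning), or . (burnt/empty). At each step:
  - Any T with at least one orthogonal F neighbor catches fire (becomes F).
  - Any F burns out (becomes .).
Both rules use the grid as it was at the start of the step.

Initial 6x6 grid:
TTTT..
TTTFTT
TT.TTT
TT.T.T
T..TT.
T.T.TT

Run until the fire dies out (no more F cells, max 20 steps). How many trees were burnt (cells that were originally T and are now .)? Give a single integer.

Step 1: +4 fires, +1 burnt (F count now 4)
Step 2: +5 fires, +4 burnt (F count now 5)
Step 3: +5 fires, +5 burnt (F count now 5)
Step 4: +5 fires, +5 burnt (F count now 5)
Step 5: +2 fires, +5 burnt (F count now 2)
Step 6: +2 fires, +2 burnt (F count now 2)
Step 7: +1 fires, +2 burnt (F count now 1)
Step 8: +0 fires, +1 burnt (F count now 0)
Fire out after step 8
Initially T: 25, now '.': 35
Total burnt (originally-T cells now '.'): 24

Answer: 24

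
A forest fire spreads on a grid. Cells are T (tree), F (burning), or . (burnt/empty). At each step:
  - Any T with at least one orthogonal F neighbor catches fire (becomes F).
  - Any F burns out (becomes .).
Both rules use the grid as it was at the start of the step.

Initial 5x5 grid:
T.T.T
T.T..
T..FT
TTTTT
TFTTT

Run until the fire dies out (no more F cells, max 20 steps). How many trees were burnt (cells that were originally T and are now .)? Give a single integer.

Answer: 13

Derivation:
Step 1: +5 fires, +2 burnt (F count now 5)
Step 2: +4 fires, +5 burnt (F count now 4)
Step 3: +2 fires, +4 burnt (F count now 2)
Step 4: +1 fires, +2 burnt (F count now 1)
Step 5: +1 fires, +1 burnt (F count now 1)
Step 6: +0 fires, +1 burnt (F count now 0)
Fire out after step 6
Initially T: 16, now '.': 22
Total burnt (originally-T cells now '.'): 13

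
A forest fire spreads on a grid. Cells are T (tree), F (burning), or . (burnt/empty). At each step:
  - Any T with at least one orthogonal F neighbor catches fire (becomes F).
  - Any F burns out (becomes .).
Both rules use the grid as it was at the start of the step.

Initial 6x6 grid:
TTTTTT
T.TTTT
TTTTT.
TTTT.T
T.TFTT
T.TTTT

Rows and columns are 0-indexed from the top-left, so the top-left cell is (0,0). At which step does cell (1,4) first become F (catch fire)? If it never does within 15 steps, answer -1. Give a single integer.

Step 1: cell (1,4)='T' (+4 fires, +1 burnt)
Step 2: cell (1,4)='T' (+5 fires, +4 burnt)
Step 3: cell (1,4)='T' (+6 fires, +5 burnt)
Step 4: cell (1,4)='F' (+5 fires, +6 burnt)
  -> target ignites at step 4
Step 5: cell (1,4)='.' (+5 fires, +5 burnt)
Step 6: cell (1,4)='.' (+4 fires, +5 burnt)
Step 7: cell (1,4)='.' (+1 fires, +4 burnt)
Step 8: cell (1,4)='.' (+0 fires, +1 burnt)
  fire out at step 8

4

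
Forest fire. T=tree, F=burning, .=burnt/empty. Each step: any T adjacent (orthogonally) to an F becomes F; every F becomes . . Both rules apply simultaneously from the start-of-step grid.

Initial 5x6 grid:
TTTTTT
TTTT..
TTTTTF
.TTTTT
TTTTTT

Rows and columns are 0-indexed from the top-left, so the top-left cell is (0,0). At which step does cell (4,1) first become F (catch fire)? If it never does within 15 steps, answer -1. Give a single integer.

Step 1: cell (4,1)='T' (+2 fires, +1 burnt)
Step 2: cell (4,1)='T' (+3 fires, +2 burnt)
Step 3: cell (4,1)='T' (+4 fires, +3 burnt)
Step 4: cell (4,1)='T' (+5 fires, +4 burnt)
Step 5: cell (4,1)='T' (+6 fires, +5 burnt)
Step 6: cell (4,1)='F' (+4 fires, +6 burnt)
  -> target ignites at step 6
Step 7: cell (4,1)='.' (+2 fires, +4 burnt)
Step 8: cell (4,1)='.' (+0 fires, +2 burnt)
  fire out at step 8

6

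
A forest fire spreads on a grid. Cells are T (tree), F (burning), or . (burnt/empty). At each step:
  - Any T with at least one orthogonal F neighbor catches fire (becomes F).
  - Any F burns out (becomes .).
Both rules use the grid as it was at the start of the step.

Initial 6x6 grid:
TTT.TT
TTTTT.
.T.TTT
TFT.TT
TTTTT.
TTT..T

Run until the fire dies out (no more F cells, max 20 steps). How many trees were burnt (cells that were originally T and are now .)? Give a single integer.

Step 1: +4 fires, +1 burnt (F count now 4)
Step 2: +4 fires, +4 burnt (F count now 4)
Step 3: +6 fires, +4 burnt (F count now 6)
Step 4: +4 fires, +6 burnt (F count now 4)
Step 5: +3 fires, +4 burnt (F count now 3)
Step 6: +3 fires, +3 burnt (F count now 3)
Step 7: +2 fires, +3 burnt (F count now 2)
Step 8: +0 fires, +2 burnt (F count now 0)
Fire out after step 8
Initially T: 27, now '.': 35
Total burnt (originally-T cells now '.'): 26

Answer: 26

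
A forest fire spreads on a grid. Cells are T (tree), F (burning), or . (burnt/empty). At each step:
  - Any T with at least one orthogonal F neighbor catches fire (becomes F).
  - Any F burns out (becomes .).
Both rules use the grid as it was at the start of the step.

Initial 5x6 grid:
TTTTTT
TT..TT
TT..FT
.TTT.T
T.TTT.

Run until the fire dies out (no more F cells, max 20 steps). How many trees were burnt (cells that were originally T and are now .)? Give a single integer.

Step 1: +2 fires, +1 burnt (F count now 2)
Step 2: +3 fires, +2 burnt (F count now 3)
Step 3: +2 fires, +3 burnt (F count now 2)
Step 4: +1 fires, +2 burnt (F count now 1)
Step 5: +1 fires, +1 burnt (F count now 1)
Step 6: +2 fires, +1 burnt (F count now 2)
Step 7: +2 fires, +2 burnt (F count now 2)
Step 8: +2 fires, +2 burnt (F count now 2)
Step 9: +1 fires, +2 burnt (F count now 1)
Step 10: +2 fires, +1 burnt (F count now 2)
Step 11: +1 fires, +2 burnt (F count now 1)
Step 12: +1 fires, +1 burnt (F count now 1)
Step 13: +0 fires, +1 burnt (F count now 0)
Fire out after step 13
Initially T: 21, now '.': 29
Total burnt (originally-T cells now '.'): 20

Answer: 20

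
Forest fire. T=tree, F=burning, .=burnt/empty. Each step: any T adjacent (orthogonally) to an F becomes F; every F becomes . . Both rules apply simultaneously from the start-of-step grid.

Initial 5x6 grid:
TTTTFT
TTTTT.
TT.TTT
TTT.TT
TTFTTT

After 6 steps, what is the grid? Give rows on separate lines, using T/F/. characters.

Step 1: 6 trees catch fire, 2 burn out
  TTTF.F
  TTTTF.
  TT.TTT
  TTF.TT
  TF.FTT
Step 2: 6 trees catch fire, 6 burn out
  TTF...
  TTTF..
  TT.TFT
  TF..TT
  F...FT
Step 3: 8 trees catch fire, 6 burn out
  TF....
  TTF...
  TF.F.F
  F...FT
  .....F
Step 4: 4 trees catch fire, 8 burn out
  F.....
  TF....
  F.....
  .....F
  ......
Step 5: 1 trees catch fire, 4 burn out
  ......
  F.....
  ......
  ......
  ......
Step 6: 0 trees catch fire, 1 burn out
  ......
  ......
  ......
  ......
  ......

......
......
......
......
......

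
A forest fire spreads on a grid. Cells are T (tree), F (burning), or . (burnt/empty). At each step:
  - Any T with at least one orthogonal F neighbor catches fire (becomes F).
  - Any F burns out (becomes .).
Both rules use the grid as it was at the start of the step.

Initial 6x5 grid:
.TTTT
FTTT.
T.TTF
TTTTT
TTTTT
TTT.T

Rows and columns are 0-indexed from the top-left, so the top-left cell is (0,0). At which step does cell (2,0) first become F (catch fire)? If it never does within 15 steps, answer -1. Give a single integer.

Step 1: cell (2,0)='F' (+4 fires, +2 burnt)
  -> target ignites at step 1
Step 2: cell (2,0)='.' (+7 fires, +4 burnt)
Step 3: cell (2,0)='.' (+7 fires, +7 burnt)
Step 4: cell (2,0)='.' (+4 fires, +7 burnt)
Step 5: cell (2,0)='.' (+2 fires, +4 burnt)
Step 6: cell (2,0)='.' (+0 fires, +2 burnt)
  fire out at step 6

1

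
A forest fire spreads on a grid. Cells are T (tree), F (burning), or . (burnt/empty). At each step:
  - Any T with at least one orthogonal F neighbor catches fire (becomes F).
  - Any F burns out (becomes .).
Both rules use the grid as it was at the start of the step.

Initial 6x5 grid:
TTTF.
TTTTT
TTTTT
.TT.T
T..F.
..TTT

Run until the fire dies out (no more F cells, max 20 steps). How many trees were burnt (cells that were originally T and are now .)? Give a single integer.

Answer: 19

Derivation:
Step 1: +3 fires, +2 burnt (F count now 3)
Step 2: +6 fires, +3 burnt (F count now 6)
Step 3: +4 fires, +6 burnt (F count now 4)
Step 4: +4 fires, +4 burnt (F count now 4)
Step 5: +2 fires, +4 burnt (F count now 2)
Step 6: +0 fires, +2 burnt (F count now 0)
Fire out after step 6
Initially T: 20, now '.': 29
Total burnt (originally-T cells now '.'): 19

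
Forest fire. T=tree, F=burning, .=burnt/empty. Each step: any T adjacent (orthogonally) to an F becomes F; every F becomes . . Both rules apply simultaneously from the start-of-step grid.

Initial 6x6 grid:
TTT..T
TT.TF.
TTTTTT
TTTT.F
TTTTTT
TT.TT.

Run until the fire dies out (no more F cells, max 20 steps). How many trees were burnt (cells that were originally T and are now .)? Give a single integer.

Step 1: +4 fires, +2 burnt (F count now 4)
Step 2: +2 fires, +4 burnt (F count now 2)
Step 3: +4 fires, +2 burnt (F count now 4)
Step 4: +4 fires, +4 burnt (F count now 4)
Step 5: +4 fires, +4 burnt (F count now 4)
Step 6: +5 fires, +4 burnt (F count now 5)
Step 7: +3 fires, +5 burnt (F count now 3)
Step 8: +0 fires, +3 burnt (F count now 0)
Fire out after step 8
Initially T: 27, now '.': 35
Total burnt (originally-T cells now '.'): 26

Answer: 26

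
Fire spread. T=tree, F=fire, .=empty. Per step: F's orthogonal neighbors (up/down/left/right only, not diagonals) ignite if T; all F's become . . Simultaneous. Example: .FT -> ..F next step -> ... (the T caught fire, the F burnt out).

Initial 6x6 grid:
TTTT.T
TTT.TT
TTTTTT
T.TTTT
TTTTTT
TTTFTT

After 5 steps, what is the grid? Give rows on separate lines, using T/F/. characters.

Step 1: 3 trees catch fire, 1 burn out
  TTTT.T
  TTT.TT
  TTTTTT
  T.TTTT
  TTTFTT
  TTF.FT
Step 2: 5 trees catch fire, 3 burn out
  TTTT.T
  TTT.TT
  TTTTTT
  T.TFTT
  TTF.FT
  TF...F
Step 3: 6 trees catch fire, 5 burn out
  TTTT.T
  TTT.TT
  TTTFTT
  T.F.FT
  TF...F
  F.....
Step 4: 4 trees catch fire, 6 burn out
  TTTT.T
  TTT.TT
  TTF.FT
  T....F
  F.....
  ......
Step 5: 5 trees catch fire, 4 burn out
  TTTT.T
  TTF.FT
  TF...F
  F.....
  ......
  ......

TTTT.T
TTF.FT
TF...F
F.....
......
......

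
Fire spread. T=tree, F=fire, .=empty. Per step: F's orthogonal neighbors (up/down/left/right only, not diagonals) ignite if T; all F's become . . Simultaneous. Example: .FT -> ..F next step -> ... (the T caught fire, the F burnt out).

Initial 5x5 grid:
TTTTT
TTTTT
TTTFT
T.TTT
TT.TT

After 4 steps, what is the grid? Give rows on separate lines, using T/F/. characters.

Step 1: 4 trees catch fire, 1 burn out
  TTTTT
  TTTFT
  TTF.F
  T.TFT
  TT.TT
Step 2: 7 trees catch fire, 4 burn out
  TTTFT
  TTF.F
  TF...
  T.F.F
  TT.FT
Step 3: 5 trees catch fire, 7 burn out
  TTF.F
  TF...
  F....
  T....
  TT..F
Step 4: 3 trees catch fire, 5 burn out
  TF...
  F....
  .....
  F....
  TT...

TF...
F....
.....
F....
TT...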